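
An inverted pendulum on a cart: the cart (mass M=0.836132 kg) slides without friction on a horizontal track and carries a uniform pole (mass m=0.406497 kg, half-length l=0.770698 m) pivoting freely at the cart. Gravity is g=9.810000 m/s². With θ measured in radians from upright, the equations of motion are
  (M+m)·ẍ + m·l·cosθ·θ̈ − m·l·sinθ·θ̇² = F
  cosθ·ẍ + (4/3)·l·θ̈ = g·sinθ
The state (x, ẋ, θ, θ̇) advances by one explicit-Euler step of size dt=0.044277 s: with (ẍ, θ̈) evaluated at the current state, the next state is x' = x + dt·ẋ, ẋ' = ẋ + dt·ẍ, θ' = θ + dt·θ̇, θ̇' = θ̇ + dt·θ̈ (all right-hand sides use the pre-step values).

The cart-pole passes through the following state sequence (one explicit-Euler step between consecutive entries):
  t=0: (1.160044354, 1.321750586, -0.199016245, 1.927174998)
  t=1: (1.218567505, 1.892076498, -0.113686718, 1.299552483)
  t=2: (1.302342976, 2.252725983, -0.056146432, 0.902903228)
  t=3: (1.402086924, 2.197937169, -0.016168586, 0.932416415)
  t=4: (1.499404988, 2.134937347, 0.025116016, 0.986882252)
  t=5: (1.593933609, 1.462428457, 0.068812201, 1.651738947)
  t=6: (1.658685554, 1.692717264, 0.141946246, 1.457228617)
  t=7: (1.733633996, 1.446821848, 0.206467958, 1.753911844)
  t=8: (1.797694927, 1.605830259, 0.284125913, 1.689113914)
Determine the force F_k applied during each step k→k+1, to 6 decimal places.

F_0 = 11.883019 N
F_1 = 7.393193 N
F_2 = -1.314815 N
F_3 = -1.378351 N
F_4 = -14.178771 N
F_5 = 5.031240 N
F_6 = -4.917043 N
F_7 = 3.816237 N

step 0→1:
  ẍ = (ẋ'−ẋ)/dt = (1.892076498−1.321750586)/0.044277 = 12.880862
  θ̈ = (θ̇'−θ̇)/dt = (1.299552483−1.927174998)/0.044277 = -14.174911
  sinθ=-0.197705, cosθ=0.980262
  F = (M+m)·ẍ + m·l·cosθ·θ̈ − m·l·sinθ·θ̇² = 16.006132 + -4.353152 − -0.230039 = 11.883019
step 1→2:
  ẍ = (ẋ'−ẋ)/dt = (2.252725983−1.892076498)/0.044277 = 8.145301
  θ̈ = (θ̇'−θ̇)/dt = (0.902903228−1.299552483)/0.044277 = -8.958359
  sinθ=-0.113442, cosθ=0.993545
  F = (M+m)·ẍ + m·l·cosθ·θ̈ − m·l·sinθ·θ̇² = 10.121587 + -2.788415 − -0.060021 = 7.393193
step 2→3:
  ẍ = (ẋ'−ẋ)/dt = (2.197937169−2.252725983)/0.044277 = -1.237410
  θ̈ = (θ̇'−θ̇)/dt = (0.932416415−0.902903228)/0.044277 = 0.666558
  sinθ=-0.056117, cosθ=0.998424
  F = (M+m)·ẍ + m·l·cosθ·θ̈ − m·l·sinθ·θ̇² = -1.537642 + 0.208494 − -0.014332 = -1.314815
step 3→4:
  ẍ = (ẋ'−ẋ)/dt = (2.134937347−2.197937169)/0.044277 = -1.422857
  θ̈ = (θ̇'−θ̇)/dt = (0.986882252−0.932416415)/0.044277 = 1.230116
  sinθ=-0.016168, cosθ=0.999869
  F = (M+m)·ẍ + m·l·cosθ·θ̈ − m·l·sinθ·θ̇² = -1.768083 + 0.385328 − -0.004404 = -1.378351
step 4→5:
  ẍ = (ẋ'−ẋ)/dt = (1.462428457−2.134937347)/0.044277 = -15.188673
  θ̈ = (θ̇'−θ̇)/dt = (1.651738947−0.986882252)/0.044277 = 15.015848
  sinθ=0.025113, cosθ=0.999685
  F = (M+m)·ẍ + m·l·cosθ·θ̈ − m·l·sinθ·θ̇² = -18.873886 + 4.702778 − 0.007663 = -14.178771
step 5→6:
  ẍ = (ẋ'−ẋ)/dt = (1.692717264−1.462428457)/0.044277 = 5.201093
  θ̈ = (θ̇'−θ̇)/dt = (1.457228617−1.651738947)/0.044277 = -4.393033
  sinθ=0.068758, cosθ=0.997633
  F = (M+m)·ẍ + m·l·cosθ·θ̈ − m·l·sinθ·θ̇² = 6.463029 + -1.373021 − 0.058769 = 5.031240
step 6→7:
  ẍ = (ẋ'−ẋ)/dt = (1.446821848−1.692717264)/0.044277 = -5.553570
  θ̈ = (θ̇'−θ̇)/dt = (1.753911844−1.457228617)/0.044277 = 6.700617
  sinθ=0.141470, cosθ=0.989943
  F = (M+m)·ẍ + m·l·cosθ·θ̈ − m·l·sinθ·θ̇² = -6.901027 + 2.078100 − 0.094116 = -4.917043
step 7→8:
  ẍ = (ẋ'−ẋ)/dt = (1.605830259−1.446821848)/0.044277 = 3.591219
  θ̈ = (θ̇'−θ̇)/dt = (1.689113914−1.753911844)/0.044277 = -1.463467
  sinθ=0.205004, cosθ=0.978761
  F = (M+m)·ẍ + m·l·cosθ·θ̈ − m·l·sinθ·θ̇² = 4.462553 + -0.448747 − 0.197569 = 3.816237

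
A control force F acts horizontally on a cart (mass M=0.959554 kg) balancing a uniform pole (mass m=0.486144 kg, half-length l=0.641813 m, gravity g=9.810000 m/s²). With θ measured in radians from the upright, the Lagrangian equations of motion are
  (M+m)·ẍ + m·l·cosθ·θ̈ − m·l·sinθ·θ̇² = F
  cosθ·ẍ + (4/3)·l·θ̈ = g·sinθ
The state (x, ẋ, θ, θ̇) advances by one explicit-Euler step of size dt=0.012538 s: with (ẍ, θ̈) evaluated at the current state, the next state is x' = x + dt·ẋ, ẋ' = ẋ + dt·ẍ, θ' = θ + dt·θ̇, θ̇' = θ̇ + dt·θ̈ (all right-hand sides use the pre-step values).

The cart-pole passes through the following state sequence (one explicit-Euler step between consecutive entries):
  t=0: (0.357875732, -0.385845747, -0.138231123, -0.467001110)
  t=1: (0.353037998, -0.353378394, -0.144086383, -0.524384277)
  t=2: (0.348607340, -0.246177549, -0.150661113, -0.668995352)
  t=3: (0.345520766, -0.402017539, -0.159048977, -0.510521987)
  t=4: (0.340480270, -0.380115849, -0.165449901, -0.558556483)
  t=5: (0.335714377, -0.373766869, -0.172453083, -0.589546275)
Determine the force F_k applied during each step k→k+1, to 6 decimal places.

step 0→1:
  ẍ = (ẋ'−ẋ)/dt = (-0.353378394−-0.385845747)/0.012538 = 2.589516
  θ̈ = (θ̇'−θ̇)/dt = (-0.524384277−-0.467001110)/0.012538 = -4.576740
  sinθ=-0.137791, cosθ=0.990461
  F = (M+m)·ẍ + m·l·cosθ·θ̈ − m·l·sinθ·θ̇² = 3.743658 + -1.414384 − -0.009376 = 2.338651
step 1→2:
  ẍ = (ẋ'−ẋ)/dt = (-0.246177549−-0.353378394)/0.012538 = 8.550075
  θ̈ = (θ̇'−θ̇)/dt = (-0.668995352−-0.524384277)/0.012538 = -11.533823
  sinθ=-0.143588, cosθ=0.989638
  F = (M+m)·ẍ + m·l·cosθ·θ̈ − m·l·sinθ·θ̇² = 12.360827 + -3.561417 − -0.012319 = 8.811729
step 2→3:
  ẍ = (ẋ'−ẋ)/dt = (-0.402017539−-0.246177549)/0.012538 = -12.429414
  θ̈ = (θ̇'−θ̇)/dt = (-0.510521987−-0.668995352)/0.012538 = 12.639445
  sinθ=-0.150092, cosθ=0.988672
  F = (M+m)·ẍ + m·l·cosθ·θ̈ − m·l·sinθ·θ̇² = -17.969179 + 3.899004 − -0.020959 = -14.049215
step 3→4:
  ẍ = (ẋ'−ẋ)/dt = (-0.380115849−-0.402017539)/0.012538 = 1.746825
  θ̈ = (θ̇'−θ̇)/dt = (-0.558556483−-0.510521987)/0.012538 = -3.831113
  sinθ=-0.158379, cosθ=0.987378
  F = (M+m)·ẍ + m·l·cosθ·θ̈ − m·l·sinθ·θ̇² = 2.525381 + -1.180272 − -0.012880 = 1.357989
step 4→5:
  ẍ = (ẋ'−ẋ)/dt = (-0.373766869−-0.380115849)/0.012538 = 0.506379
  θ̈ = (θ̇'−θ̇)/dt = (-0.589546275−-0.558556483)/0.012538 = -2.471670
  sinθ=-0.164696, cosθ=0.986344
  F = (M+m)·ẍ + m·l·cosθ·θ̈ − m·l·sinθ·θ̇² = 0.732071 + -0.760663 − -0.016032 = -0.012560

F_0 = 2.338651 N
F_1 = 8.811729 N
F_2 = -14.049215 N
F_3 = 1.357989 N
F_4 = -0.012560 N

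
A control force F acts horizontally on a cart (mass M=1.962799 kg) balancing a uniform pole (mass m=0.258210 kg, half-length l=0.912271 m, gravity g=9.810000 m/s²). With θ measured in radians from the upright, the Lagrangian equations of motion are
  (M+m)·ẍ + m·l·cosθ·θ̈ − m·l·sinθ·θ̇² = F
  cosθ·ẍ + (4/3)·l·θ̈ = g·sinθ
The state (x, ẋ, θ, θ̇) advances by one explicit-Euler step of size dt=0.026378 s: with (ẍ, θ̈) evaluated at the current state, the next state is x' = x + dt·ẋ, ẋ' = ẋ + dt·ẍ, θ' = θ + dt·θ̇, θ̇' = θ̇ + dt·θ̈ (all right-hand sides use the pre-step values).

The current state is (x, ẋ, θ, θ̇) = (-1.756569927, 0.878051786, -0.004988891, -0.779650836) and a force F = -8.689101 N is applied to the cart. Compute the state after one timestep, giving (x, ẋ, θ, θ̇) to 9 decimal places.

sinθ=-0.004988870, cosθ=0.999987556
temp = (F + m·l·θ̇²·sinθ)/(M+m) = (-8.689101 + -0.000714331)/2.221009 = -3.912552957
θ̈ = (g·sinθ − cosθ·temp)/(l·(4/3 − m·cos²θ/(M+m))) = 3.479731031
ẍ = temp − m·l·θ̈·cosθ/(M+m) = -4.281604377
Euler: x'=-1.756569927+0.026378·0.878051786=-1.733408677, ẋ'=0.878051786+0.026378·-4.281604377=0.765111626
       θ'=-0.004988891+0.026378·-0.779650836=-0.025554521, θ̇'=-0.779650836+0.026378·3.479731031=-0.687862491

(-1.733408677, 0.765111626, -0.025554521, -0.687862491)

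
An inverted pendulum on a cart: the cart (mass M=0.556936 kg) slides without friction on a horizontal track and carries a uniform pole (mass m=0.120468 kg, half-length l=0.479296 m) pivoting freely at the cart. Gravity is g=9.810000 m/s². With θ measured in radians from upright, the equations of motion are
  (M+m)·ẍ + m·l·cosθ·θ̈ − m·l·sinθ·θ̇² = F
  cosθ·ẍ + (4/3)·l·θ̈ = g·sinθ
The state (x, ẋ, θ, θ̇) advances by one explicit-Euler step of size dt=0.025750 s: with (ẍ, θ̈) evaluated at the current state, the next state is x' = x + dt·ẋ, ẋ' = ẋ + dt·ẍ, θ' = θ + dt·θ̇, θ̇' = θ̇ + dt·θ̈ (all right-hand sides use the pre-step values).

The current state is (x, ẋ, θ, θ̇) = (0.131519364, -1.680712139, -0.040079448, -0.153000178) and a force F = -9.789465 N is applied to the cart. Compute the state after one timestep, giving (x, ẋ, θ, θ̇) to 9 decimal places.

sinθ=-0.040068719, cosθ=0.999196926
temp = (F + m·l·θ̇²·sinθ)/(M+m) = (-9.789465 + -0.000054158)/0.677404 = -14.451522516
θ̈ = (g·sinθ − cosθ·temp)/(l·(4/3 − m·cos²θ/(M+m))) = 25.357084925
ẍ = temp − m·l·θ̈·cosθ/(M+m) = -16.611146603
Euler: x'=0.131519364+0.025750·-1.680712139=0.088241026, ẋ'=-1.680712139+0.025750·-16.611146603=-2.108449164
       θ'=-0.040079448+0.025750·-0.153000178=-0.044019203, θ̇'=-0.153000178+0.025750·25.357084925=0.499944759

(0.088241026, -2.108449164, -0.044019203, 0.499944759)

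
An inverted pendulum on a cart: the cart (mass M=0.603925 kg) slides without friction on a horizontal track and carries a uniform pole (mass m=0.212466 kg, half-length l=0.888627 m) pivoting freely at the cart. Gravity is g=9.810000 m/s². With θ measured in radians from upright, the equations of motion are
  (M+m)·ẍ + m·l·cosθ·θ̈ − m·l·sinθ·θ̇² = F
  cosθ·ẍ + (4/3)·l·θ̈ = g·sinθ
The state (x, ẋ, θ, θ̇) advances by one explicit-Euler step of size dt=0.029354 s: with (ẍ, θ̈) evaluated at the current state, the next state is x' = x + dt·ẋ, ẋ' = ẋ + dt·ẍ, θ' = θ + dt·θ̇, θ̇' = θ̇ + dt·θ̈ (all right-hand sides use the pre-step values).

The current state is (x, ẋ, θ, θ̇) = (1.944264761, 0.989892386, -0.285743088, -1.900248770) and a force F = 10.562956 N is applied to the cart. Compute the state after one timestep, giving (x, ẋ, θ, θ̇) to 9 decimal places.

(1.973322062, 1.462989092, -0.341522990, -2.351857260)

sinθ=-0.281870487, cosθ=0.959452463
temp = (F + m·l·θ̇²·sinθ)/(M+m) = (10.562956 + -0.192167293)/0.816391 = 12.703212930
θ̈ = (g·sinθ − cosθ·temp)/(l·(4/3 − m·cos²θ/(M+m))) = -15.384904624
ẍ = temp − m·l·θ̈·cosθ/(M+m) = 16.116941669
Euler: x'=1.944264761+0.029354·0.989892386=1.973322062, ẋ'=0.989892386+0.029354·16.116941669=1.462989092
       θ'=-0.285743088+0.029354·-1.900248770=-0.341522990, θ̇'=-1.900248770+0.029354·-15.384904624=-2.351857260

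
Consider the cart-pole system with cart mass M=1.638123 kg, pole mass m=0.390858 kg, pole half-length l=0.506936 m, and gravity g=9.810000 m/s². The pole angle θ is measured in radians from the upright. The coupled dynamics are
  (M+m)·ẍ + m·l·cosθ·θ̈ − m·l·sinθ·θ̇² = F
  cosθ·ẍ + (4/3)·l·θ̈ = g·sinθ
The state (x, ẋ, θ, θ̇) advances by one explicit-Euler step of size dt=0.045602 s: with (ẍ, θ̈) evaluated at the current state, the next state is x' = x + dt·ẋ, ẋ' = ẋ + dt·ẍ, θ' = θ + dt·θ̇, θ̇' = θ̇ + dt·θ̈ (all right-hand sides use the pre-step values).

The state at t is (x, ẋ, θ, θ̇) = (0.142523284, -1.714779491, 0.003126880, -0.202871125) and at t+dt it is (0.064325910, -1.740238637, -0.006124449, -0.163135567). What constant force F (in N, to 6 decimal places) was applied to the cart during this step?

ẍ = (ẋ'−ẋ)/dt = (-1.740238637−-1.714779491)/0.045602 = -0.558290
θ̈ = (θ̇'−θ̇)/dt = (-0.163135567−-0.202871125)/0.045602 = 0.871356
sinθ=0.003127, cosθ=0.999995
F = (M+m)·ẍ + m·l·cosθ·θ̈ − m·l·sinθ·θ̇² = -1.132760 + 0.172650 − 0.000025 = -0.960136

F = -0.960136 N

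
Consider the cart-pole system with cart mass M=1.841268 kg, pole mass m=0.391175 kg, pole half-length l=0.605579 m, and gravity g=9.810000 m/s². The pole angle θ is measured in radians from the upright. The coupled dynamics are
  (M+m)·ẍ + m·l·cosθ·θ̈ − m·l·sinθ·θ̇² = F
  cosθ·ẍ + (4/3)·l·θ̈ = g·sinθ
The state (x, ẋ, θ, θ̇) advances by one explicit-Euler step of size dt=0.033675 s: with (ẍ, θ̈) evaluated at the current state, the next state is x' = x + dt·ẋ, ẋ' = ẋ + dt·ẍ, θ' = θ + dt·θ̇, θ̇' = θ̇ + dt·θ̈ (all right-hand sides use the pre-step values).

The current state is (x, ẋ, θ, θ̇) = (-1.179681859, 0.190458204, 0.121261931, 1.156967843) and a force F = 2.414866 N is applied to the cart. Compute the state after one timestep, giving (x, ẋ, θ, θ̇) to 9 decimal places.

(-1.173268179, 0.226979880, 0.160222823, 1.161559523)

sinθ=0.120964968, cosθ=0.992656777
temp = (F + m·l·θ̇²·sinθ)/(M+m) = (2.414866 + 0.038356952)/2.232443 = 1.098896120
θ̈ = (g·sinθ − cosθ·temp)/(l·(4/3 − m·cos²θ/(M+m))) = 0.136352780
ẍ = temp − m·l·θ̈·cosθ/(M+m) = 1.084533800
Euler: x'=-1.179681859+0.033675·0.190458204=-1.173268179, ẋ'=0.190458204+0.033675·1.084533800=0.226979880
       θ'=0.121261931+0.033675·1.156967843=0.160222823, θ̇'=1.156967843+0.033675·0.136352780=1.161559523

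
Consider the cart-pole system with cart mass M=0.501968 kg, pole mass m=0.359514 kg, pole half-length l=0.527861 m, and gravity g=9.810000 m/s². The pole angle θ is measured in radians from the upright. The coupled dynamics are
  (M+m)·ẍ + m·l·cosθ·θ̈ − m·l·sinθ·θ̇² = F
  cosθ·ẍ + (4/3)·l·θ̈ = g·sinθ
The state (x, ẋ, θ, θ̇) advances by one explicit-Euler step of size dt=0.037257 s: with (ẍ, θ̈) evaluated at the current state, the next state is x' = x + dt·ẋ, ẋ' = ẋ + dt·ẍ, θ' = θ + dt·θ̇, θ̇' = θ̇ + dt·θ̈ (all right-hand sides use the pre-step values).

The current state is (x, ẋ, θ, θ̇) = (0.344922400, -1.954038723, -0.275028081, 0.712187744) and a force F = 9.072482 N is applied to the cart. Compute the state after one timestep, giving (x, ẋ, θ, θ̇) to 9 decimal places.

sinθ=-0.271573963, cosθ=0.962417572
temp = (F + m·l·θ̇²·sinθ)/(M+m) = (9.072482 + -0.026140417)/0.861482 = 10.500906094
θ̈ = (g·sinθ − cosθ·temp)/(l·(4/3 − m·cos²θ/(M+m))) = -25.552332596
ẍ = temp − m·l·θ̈·cosθ/(M+m) = 15.918210890
Euler: x'=0.344922400+0.037257·-1.954038723=0.272120779, ẋ'=-1.954038723+0.037257·15.918210890=-1.360973940
       θ'=-0.275028081+0.037257·0.712187744=-0.248494102, θ̇'=0.712187744+0.037257·-25.552332596=-0.239815512

(0.272120779, -1.360973940, -0.248494102, -0.239815512)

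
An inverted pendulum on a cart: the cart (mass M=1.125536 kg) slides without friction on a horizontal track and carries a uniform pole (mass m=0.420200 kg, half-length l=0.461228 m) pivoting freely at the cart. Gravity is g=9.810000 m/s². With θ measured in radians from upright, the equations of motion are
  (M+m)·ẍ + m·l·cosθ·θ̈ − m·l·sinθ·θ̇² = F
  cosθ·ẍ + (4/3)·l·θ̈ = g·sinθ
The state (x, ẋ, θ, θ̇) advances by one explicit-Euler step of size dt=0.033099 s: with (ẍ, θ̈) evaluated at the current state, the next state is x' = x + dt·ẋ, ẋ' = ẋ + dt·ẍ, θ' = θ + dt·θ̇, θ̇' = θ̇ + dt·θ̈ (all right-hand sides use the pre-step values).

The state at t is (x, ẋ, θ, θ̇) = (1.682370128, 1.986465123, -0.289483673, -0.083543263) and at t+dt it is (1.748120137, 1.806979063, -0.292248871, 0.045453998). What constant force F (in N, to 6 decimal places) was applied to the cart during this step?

ẍ = (ẋ'−ẋ)/dt = (1.806979063−1.986465123)/0.033099 = -5.422703
θ̈ = (θ̇'−θ̇)/dt = (0.045453998−-0.083543263)/0.033099 = 3.897316
sinθ=-0.285457, cosθ=0.958391
F = (M+m)·ẍ + m·l·cosθ·θ̈ − m·l·sinθ·θ̇² = -8.382068 + 0.723903 − -0.000386 = -7.657779

F = -7.657779 N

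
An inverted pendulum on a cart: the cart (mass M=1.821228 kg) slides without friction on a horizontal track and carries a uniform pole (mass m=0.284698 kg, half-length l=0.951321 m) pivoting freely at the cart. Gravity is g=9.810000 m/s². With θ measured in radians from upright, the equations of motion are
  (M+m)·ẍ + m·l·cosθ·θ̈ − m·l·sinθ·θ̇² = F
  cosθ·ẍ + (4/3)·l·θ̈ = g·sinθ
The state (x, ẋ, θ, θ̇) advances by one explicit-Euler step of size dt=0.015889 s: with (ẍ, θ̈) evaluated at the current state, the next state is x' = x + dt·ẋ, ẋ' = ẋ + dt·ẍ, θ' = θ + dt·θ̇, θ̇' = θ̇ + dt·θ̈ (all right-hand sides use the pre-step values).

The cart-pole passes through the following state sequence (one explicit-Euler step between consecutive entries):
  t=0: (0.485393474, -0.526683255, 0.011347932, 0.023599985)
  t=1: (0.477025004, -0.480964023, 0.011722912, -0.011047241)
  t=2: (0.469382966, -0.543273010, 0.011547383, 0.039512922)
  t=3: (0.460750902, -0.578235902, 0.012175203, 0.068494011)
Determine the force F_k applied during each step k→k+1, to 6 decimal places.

step 0→1:
  ẍ = (ẋ'−ẋ)/dt = (-0.480964023−-0.526683255)/0.015889 = 2.877414
  θ̈ = (θ̇'−θ̇)/dt = (-0.011047241−0.023599985)/0.015889 = -2.180579
  sinθ=0.011348, cosθ=0.999936
  F = (M+m)·ẍ + m·l·cosθ·θ̈ − m·l·sinθ·θ̇² = 6.059621 + -0.590548 − 0.000002 = 5.469071
step 1→2:
  ẍ = (ẋ'−ẋ)/dt = (-0.543273010−-0.480964023)/0.015889 = -3.921517
  θ̈ = (θ̇'−θ̇)/dt = (0.039512922−-0.011047241)/0.015889 = 3.182086
  sinθ=0.011723, cosθ=0.999931
  F = (M+m)·ẍ + m·l·cosθ·θ̈ − m·l·sinθ·θ̇² = -8.258425 + 0.861774 − 0.000000 = -7.396651
step 2→3:
  ẍ = (ẋ'−ẋ)/dt = (-0.578235902−-0.543273010)/0.015889 = -2.200446
  θ̈ = (θ̇'−θ̇)/dt = (0.068494011−0.039512922)/0.015889 = 1.823972
  sinθ=0.011547, cosθ=0.999933
  F = (M+m)·ẍ + m·l·cosθ·θ̈ − m·l·sinθ·θ̇² = -4.633977 + 0.493970 − 0.000005 = -4.140012

F_0 = 5.469071 N
F_1 = -7.396651 N
F_2 = -4.140012 N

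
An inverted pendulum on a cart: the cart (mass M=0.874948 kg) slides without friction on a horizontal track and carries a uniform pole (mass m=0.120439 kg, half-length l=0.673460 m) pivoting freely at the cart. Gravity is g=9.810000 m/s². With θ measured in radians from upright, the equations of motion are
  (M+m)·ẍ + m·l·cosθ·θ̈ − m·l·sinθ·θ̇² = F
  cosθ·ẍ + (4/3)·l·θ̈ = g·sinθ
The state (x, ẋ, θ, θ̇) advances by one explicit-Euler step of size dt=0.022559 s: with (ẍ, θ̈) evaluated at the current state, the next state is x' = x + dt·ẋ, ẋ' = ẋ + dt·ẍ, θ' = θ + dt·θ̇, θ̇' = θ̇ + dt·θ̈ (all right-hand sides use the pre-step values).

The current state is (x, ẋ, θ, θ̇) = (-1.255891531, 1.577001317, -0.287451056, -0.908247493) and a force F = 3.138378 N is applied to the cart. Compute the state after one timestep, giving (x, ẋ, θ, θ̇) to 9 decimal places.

sinθ=-0.283508789, cosθ=0.958969638
temp = (F + m·l·θ̇²·sinθ)/(M+m) = (3.138378 + -0.018969413)/0.995387 = 3.133865107
θ̈ = (g·sinθ − cosθ·temp)/(l·(4/3 − m·cos²θ/(M+m))) = -7.030905490
ẍ = temp − m·l·θ̈·cosθ/(M+m) = 3.683283380
Euler: x'=-1.255891531+0.022559·1.577001317=-1.220315958, ẋ'=1.577001317+0.022559·3.683283380=1.660092507
       θ'=-0.287451056+0.022559·-0.908247493=-0.307940211, θ̇'=-0.908247493+0.022559·-7.030905490=-1.066857690

(-1.220315958, 1.660092507, -0.307940211, -1.066857690)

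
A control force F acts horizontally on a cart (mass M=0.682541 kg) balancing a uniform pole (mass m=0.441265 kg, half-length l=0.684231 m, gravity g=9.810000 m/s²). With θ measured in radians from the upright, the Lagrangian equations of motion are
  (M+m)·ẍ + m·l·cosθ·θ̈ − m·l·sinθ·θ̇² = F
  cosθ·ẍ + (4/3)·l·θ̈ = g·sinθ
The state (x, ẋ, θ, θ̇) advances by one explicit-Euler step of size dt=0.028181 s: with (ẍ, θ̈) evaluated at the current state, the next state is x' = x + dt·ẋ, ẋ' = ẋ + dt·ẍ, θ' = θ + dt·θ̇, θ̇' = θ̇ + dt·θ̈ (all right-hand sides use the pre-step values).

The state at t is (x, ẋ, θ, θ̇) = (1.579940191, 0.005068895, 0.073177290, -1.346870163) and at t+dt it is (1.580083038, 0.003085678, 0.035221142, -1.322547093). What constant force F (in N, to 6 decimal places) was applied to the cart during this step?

ẍ = (ẋ'−ẋ)/dt = (0.003085678−0.005068895)/0.028181 = -0.070374
θ̈ = (θ̇'−θ̇)/dt = (-1.322547093−-1.346870163)/0.028181 = 0.863102
sinθ=0.073112, cosθ=0.997324
F = (M+m)·ẍ + m·l·cosθ·θ̈ − m·l·sinθ·θ̇² = -0.079087 + 0.259896 − 0.040044 = 0.140765

F = 0.140765 N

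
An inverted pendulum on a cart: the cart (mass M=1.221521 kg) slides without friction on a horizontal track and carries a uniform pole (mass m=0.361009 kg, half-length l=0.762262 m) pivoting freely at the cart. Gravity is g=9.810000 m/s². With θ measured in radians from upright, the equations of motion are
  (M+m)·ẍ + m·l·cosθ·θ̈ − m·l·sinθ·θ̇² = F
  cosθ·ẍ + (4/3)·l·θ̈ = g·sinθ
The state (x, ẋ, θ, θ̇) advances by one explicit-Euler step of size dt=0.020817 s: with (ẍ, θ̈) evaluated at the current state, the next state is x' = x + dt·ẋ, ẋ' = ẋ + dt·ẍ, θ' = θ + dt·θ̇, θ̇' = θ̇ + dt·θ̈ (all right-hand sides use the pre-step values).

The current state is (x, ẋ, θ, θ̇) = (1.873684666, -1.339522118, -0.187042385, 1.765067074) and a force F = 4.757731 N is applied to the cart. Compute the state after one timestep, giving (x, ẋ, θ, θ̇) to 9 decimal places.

(1.845799834, -1.259420196, -0.150298984, 1.650264703)

sinθ=-0.185953683, cosθ=0.982558511
temp = (F + m·l·θ̇²·sinθ)/(M+m) = (4.757731 + -0.159422461)/1.582530 = 2.905669111
θ̈ = (g·sinθ − cosθ·temp)/(l·(4/3 − m·cos²θ/(M+m))) = -5.514837450
ẍ = temp − m·l·θ̈·cosθ/(M+m) = 3.847908999
Euler: x'=1.873684666+0.020817·-1.339522118=1.845799834, ẋ'=-1.339522118+0.020817·3.847908999=-1.259420196
       θ'=-0.187042385+0.020817·1.765067074=-0.150298984, θ̇'=1.765067074+0.020817·-5.514837450=1.650264703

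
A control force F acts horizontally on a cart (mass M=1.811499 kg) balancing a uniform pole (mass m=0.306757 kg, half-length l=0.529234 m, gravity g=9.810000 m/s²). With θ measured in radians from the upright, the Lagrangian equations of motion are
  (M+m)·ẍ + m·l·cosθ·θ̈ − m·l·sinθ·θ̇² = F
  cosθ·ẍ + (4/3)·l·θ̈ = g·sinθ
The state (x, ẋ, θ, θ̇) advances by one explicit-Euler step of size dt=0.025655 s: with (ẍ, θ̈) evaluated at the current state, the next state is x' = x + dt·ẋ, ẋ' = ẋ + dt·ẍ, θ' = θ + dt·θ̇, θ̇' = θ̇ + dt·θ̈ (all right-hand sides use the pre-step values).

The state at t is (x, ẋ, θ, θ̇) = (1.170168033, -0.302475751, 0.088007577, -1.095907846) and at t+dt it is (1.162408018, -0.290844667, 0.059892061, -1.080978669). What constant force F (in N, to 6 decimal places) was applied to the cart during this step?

F = 1.037313 N

ẍ = (ẋ'−ẋ)/dt = (-0.290844667−-0.302475751)/0.025655 = 0.453365
θ̈ = (θ̇'−θ̇)/dt = (-1.080978669−-1.095907846)/0.025655 = 0.581921
sinθ=0.087894, cosθ=0.996130
F = (M+m)·ẍ + m·l·cosθ·θ̈ − m·l·sinθ·θ̇² = 0.960344 + 0.094107 − 0.017138 = 1.037313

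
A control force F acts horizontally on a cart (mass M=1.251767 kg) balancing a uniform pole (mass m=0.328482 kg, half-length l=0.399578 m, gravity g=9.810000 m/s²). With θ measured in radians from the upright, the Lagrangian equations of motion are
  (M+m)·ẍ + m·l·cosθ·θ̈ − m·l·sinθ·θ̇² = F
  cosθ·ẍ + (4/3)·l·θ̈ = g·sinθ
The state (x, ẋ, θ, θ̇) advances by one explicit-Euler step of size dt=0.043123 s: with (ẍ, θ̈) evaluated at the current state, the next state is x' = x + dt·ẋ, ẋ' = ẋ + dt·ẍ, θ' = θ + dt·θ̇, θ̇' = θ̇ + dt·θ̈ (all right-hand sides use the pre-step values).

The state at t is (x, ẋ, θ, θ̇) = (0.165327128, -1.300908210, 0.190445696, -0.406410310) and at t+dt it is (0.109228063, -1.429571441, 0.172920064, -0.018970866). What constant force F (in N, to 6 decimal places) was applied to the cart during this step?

F = -3.561053 N

ẍ = (ẋ'−ẋ)/dt = (-1.429571441−-1.300908210)/0.043123 = -2.983634
θ̈ = (θ̇'−θ̇)/dt = (-0.018970866−-0.406410310)/0.043123 = 8.984520
sinθ=0.189297, cosθ=0.981920
F = (M+m)·ẍ + m·l·cosθ·θ̈ − m·l·sinθ·θ̇² = -4.714884 + 1.157935 − 0.004104 = -3.561053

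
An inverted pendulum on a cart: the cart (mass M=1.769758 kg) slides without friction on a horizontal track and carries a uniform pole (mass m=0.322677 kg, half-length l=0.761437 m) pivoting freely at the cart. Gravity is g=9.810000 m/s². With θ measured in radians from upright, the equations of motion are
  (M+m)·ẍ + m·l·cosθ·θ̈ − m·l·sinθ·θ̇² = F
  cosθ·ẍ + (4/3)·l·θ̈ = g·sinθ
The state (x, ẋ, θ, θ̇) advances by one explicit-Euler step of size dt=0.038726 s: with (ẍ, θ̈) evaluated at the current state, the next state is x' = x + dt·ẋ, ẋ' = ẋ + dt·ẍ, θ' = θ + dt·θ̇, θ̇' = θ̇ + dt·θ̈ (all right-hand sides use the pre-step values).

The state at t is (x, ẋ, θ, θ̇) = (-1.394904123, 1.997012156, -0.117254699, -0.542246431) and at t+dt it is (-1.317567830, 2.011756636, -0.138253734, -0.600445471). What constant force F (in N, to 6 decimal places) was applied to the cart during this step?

ẍ = (ẋ'−ẋ)/dt = (2.011756636−1.997012156)/0.038726 = 0.380739
θ̈ = (θ̇'−θ̇)/dt = (-0.600445471−-0.542246431)/0.038726 = -1.502842
sinθ=-0.116986, cosθ=0.993134
F = (M+m)·ẍ + m·l·cosθ·θ̈ − m·l·sinθ·θ̇² = 0.796671 + -0.366710 − -0.008451 = 0.438412

F = 0.438412 N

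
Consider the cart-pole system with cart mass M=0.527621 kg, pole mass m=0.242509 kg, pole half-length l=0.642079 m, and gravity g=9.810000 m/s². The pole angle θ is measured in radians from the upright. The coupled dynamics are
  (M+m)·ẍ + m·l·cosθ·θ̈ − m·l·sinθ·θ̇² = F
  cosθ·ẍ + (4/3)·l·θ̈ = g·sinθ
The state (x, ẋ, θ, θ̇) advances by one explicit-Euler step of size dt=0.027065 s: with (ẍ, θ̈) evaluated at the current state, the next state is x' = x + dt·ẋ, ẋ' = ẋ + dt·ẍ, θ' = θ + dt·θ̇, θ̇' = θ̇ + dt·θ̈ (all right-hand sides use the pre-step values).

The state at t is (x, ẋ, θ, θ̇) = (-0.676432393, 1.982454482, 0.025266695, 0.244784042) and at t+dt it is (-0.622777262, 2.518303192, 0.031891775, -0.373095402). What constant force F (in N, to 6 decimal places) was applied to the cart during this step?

F = 11.693609 N

ẍ = (ẋ'−ẋ)/dt = (2.518303192−1.982454482)/0.027065 = 19.798585
θ̈ = (θ̇'−θ̇)/dt = (-0.373095402−0.244784042)/0.027065 = -22.829464
sinθ=0.025264, cosθ=0.999681
F = (M+m)·ẍ + m·l·cosθ·θ̈ − m·l·sinθ·θ̇² = 15.247484 + -3.553640 − 0.000236 = 11.693609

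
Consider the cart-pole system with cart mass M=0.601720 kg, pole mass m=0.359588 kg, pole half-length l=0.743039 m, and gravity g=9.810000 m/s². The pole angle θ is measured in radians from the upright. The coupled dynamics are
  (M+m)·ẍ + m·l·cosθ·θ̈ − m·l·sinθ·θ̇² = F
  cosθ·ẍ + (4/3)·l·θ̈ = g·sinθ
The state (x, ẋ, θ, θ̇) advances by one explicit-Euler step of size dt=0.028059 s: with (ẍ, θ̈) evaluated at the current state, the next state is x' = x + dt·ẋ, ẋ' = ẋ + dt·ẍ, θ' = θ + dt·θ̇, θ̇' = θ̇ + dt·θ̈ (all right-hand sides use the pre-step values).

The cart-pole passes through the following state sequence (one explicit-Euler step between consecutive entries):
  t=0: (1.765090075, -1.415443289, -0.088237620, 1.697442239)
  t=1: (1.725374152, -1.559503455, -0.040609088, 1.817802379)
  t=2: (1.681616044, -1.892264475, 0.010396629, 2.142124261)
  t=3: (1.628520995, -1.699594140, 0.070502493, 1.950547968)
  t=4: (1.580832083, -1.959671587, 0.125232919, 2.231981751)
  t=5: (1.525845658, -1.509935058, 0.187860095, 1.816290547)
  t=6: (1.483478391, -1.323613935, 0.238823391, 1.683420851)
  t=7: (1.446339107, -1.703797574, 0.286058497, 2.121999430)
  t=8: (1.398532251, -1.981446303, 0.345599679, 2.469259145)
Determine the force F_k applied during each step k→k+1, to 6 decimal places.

step 0→1:
  ẍ = (ẋ'−ẋ)/dt = (-1.559503455−-1.415443289)/0.028059 = -5.134187
  θ̈ = (θ̇'−θ̇)/dt = (1.817802379−1.697442239)/0.028059 = 4.289538
  sinθ=-0.088123, cosθ=0.996110
  F = (M+m)·ẍ + m·l·cosθ·θ̈ − m·l·sinθ·θ̇² = -4.935535 + 1.141654 − -0.067842 = -3.726040
step 1→2:
  ẍ = (ẋ'−ẋ)/dt = (-1.892264475−-1.559503455)/0.028059 = -11.859333
  θ̈ = (θ̇'−θ̇)/dt = (2.142124261−1.817802379)/0.028059 = 11.558569
  sinθ=-0.040598, cosθ=0.999176
  F = (M+m)·ẍ + m·l·cosθ·θ̈ − m·l·sinθ·θ̇² = -11.400472 + 3.085764 − -0.035844 = -8.278864
step 2→3:
  ẍ = (ẋ'−ẋ)/dt = (-1.699594140−-1.892264475)/0.028059 = 6.866614
  θ̈ = (θ̇'−θ̇)/dt = (1.950547968−2.142124261)/0.028059 = -6.827624
  sinθ=0.010396, cosθ=0.999946
  F = (M+m)·ẍ + m·l·cosθ·θ̈ − m·l·sinθ·θ̇² = 6.600931 + -1.824160 − 0.012746 = 4.764025
step 3→4:
  ẍ = (ẋ'−ẋ)/dt = (-1.959671587−-1.699594140)/0.028059 = -9.268949
  θ̈ = (θ̇'−θ̇)/dt = (2.231981751−1.950547968)/0.028059 = 10.030072
  sinθ=0.070444, cosθ=0.997516
  F = (M+m)·ẍ + m·l·cosθ·θ̈ − m·l·sinθ·θ̇² = -8.910315 + 2.673256 − 0.071610 = -6.308669
step 4→5:
  ẍ = (ẋ'−ẋ)/dt = (-1.509935058−-1.959671587)/0.028059 = 16.028245
  θ̈ = (θ̇'−θ̇)/dt = (1.816290547−2.231981751)/0.028059 = -14.814897
  sinθ=0.124906, cosθ=0.992169
  F = (M+m)·ẍ + m·l·cosθ·θ̈ − m·l·sinθ·θ̇² = 15.408080 + -3.927362 − 0.166257 = 11.314461
step 5→6:
  ẍ = (ẋ'−ẋ)/dt = (-1.323613935−-1.509935058)/0.028059 = 6.640334
  θ̈ = (θ̇'−θ̇)/dt = (1.683420851−1.816290547)/0.028059 = -4.735368
  sinθ=0.186757, cosθ=0.982406
  F = (M+m)·ẍ + m·l·cosθ·θ̈ − m·l·sinθ·θ̇² = 6.383406 + -1.242973 − 0.164613 = 4.975820
step 6→7:
  ẍ = (ẋ'−ẋ)/dt = (-1.703797574−-1.323613935)/0.028059 = -13.549437
  θ̈ = (θ̇'−θ̇)/dt = (2.121999430−1.683420851)/0.028059 = 15.630585
  sinθ=0.236560, cosθ=0.971617
  F = (M+m)·ẍ + m·l·cosθ·θ̈ − m·l·sinθ·θ̇² = -13.025182 + 4.057767 − 0.179119 = -9.146534
step 7→8:
  ẍ = (ẋ'−ẋ)/dt = (-1.981446303−-1.703797574)/0.028059 = -9.895175
  θ̈ = (θ̇'−θ̇)/dt = (2.469259145−2.121999430)/0.028059 = 12.376055
  sinθ=0.282173, cosθ=0.959364
  F = (M+m)·ẍ + m·l·cosθ·θ̈ − m·l·sinθ·θ̇² = -9.512311 + 3.172358 − 0.339487 = -6.679440

F_0 = -3.726040 N
F_1 = -8.278864 N
F_2 = 4.764025 N
F_3 = -6.308669 N
F_4 = 11.314461 N
F_5 = 4.975820 N
F_6 = -9.146534 N
F_7 = -6.679440 N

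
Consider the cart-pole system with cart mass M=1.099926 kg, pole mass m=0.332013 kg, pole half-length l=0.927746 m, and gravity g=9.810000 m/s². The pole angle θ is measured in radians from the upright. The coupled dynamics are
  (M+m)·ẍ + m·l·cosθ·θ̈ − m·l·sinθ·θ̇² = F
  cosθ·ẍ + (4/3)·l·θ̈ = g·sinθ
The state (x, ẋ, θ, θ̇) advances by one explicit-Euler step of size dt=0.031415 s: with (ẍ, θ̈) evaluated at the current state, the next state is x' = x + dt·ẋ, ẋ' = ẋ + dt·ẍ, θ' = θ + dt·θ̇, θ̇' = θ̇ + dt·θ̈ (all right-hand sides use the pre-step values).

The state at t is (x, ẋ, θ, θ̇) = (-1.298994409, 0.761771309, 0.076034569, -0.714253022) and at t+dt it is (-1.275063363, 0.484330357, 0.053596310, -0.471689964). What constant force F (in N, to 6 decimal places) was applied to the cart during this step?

F = -10.286621 N

ẍ = (ẋ'−ẋ)/dt = (0.484330357−0.761771309)/0.031415 = -8.831480
θ̈ = (θ̇'−θ̇)/dt = (-0.471689964−-0.714253022)/0.031415 = 7.721250
sinθ=0.075961, cosθ=0.997111
F = (M+m)·ẍ + m·l·cosθ·θ̈ − m·l·sinθ·θ̇² = -12.646141 + 2.371457 − 0.011937 = -10.286621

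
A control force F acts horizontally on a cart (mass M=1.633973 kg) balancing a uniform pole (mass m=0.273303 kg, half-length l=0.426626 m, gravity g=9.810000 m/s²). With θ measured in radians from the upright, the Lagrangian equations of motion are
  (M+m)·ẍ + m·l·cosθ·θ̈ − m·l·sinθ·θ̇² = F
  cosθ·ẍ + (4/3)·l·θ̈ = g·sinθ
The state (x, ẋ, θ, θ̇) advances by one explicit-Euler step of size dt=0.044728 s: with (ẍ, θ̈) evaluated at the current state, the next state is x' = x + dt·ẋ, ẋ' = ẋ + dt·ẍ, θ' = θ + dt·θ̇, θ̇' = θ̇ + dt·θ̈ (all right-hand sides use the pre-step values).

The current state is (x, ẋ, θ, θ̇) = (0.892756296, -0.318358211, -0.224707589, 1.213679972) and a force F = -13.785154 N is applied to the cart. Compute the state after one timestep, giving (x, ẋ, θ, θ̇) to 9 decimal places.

(0.878516770, -0.668002482, -0.170422111, 1.641016904)

sinθ=-0.222821312, cosθ=0.974859304
temp = (F + m·l·θ̇²·sinθ)/(M+m) = (-13.785154 + -0.038269855)/1.907276 = -7.247731243
θ̈ = (g·sinθ − cosθ·temp)/(l·(4/3 − m·cos²θ/(M+m))) = 9.554125640
ẍ = temp − m·l·θ̈·cosθ/(M+m) = -7.817122853
Euler: x'=0.892756296+0.044728·-0.318358211=0.878516770, ẋ'=-0.318358211+0.044728·-7.817122853=-0.668002482
       θ'=-0.224707589+0.044728·1.213679972=-0.170422111, θ̇'=1.213679972+0.044728·9.554125640=1.641016904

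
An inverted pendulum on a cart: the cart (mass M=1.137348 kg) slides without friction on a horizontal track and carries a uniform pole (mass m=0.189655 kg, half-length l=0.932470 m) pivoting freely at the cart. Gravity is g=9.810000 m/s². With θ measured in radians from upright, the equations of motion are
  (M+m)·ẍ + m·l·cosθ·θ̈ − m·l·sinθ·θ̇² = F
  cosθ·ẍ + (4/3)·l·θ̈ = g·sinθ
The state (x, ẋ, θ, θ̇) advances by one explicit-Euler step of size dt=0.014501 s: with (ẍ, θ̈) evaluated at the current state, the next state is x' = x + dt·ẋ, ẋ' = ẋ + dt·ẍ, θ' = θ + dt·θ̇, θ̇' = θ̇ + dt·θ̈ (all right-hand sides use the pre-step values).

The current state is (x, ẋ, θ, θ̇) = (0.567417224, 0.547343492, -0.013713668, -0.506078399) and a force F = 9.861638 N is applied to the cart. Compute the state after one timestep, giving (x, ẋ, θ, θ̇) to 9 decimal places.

(0.575354252, 0.668269767, -0.021052311, -0.604901159)

sinθ=-0.013713238, cosθ=0.999905969
temp = (F + m·l·θ̇²·sinθ)/(M+m) = (9.861638 + -0.000621119)/1.327003 = 7.431043397
θ̈ = (g·sinθ − cosθ·temp)/(l·(4/3 − m·cos²θ/(M+m))) = -6.814892763
ẍ = temp − m·l·θ̈·cosθ/(M+m) = 8.339168012
Euler: x'=0.567417224+0.014501·0.547343492=0.575354252, ẋ'=0.547343492+0.014501·8.339168012=0.668269767
       θ'=-0.013713668+0.014501·-0.506078399=-0.021052311, θ̇'=-0.506078399+0.014501·-6.814892763=-0.604901159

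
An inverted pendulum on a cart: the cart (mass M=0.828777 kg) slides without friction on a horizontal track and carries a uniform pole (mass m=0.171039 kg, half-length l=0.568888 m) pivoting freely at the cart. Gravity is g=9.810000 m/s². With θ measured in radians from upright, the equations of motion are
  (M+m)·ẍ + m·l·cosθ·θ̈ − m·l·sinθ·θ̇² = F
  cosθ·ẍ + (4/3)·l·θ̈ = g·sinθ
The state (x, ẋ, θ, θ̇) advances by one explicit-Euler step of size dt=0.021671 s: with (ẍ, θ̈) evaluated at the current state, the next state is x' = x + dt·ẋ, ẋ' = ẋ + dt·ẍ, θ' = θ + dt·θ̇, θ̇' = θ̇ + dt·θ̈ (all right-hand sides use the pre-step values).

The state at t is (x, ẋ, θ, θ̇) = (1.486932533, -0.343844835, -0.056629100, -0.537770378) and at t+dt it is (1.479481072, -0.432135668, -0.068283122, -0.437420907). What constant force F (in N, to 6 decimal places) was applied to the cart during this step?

ẍ = (ẋ'−ẋ)/dt = (-0.432135668−-0.343844835)/0.021671 = -4.074147
θ̈ = (θ̇'−θ̇)/dt = (-0.437420907−-0.537770378)/0.021671 = 4.630588
sinθ=-0.056599, cosθ=0.998397
F = (M+m)·ẍ + m·l·cosθ·θ̈ − m·l·sinθ·θ̇² = -4.073397 + 0.449843 − -0.001593 = -3.621961

F = -3.621961 N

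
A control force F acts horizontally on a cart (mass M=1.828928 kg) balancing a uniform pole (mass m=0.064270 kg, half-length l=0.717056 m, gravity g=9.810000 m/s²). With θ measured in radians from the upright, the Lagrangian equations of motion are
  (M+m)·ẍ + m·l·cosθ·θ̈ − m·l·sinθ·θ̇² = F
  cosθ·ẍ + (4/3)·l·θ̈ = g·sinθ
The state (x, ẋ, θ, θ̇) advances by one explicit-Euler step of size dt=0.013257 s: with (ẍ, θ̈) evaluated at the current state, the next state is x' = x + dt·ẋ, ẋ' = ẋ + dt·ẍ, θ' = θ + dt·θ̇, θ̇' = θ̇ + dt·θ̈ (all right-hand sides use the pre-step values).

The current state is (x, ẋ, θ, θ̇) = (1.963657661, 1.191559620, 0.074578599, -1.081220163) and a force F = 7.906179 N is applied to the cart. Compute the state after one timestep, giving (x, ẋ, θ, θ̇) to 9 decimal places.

(1.979454167, 1.248136726, 0.060244863, -1.130096882)

sinθ=0.074509484, cosθ=0.997220305
temp = (F + m·l·θ̇²·sinθ)/(M+m) = (7.906179 + 0.004014220)/1.893198 = 4.178217609
θ̈ = (g·sinθ − cosθ·temp)/(l·(4/3 − m·cos²θ/(M+m))) = -3.686861209
ẍ = temp − m·l·θ̈·cosθ/(M+m) = 4.267715590
Euler: x'=1.963657661+0.013257·1.191559620=1.979454167, ẋ'=1.191559620+0.013257·4.267715590=1.248136726
       θ'=0.074578599+0.013257·-1.081220163=0.060244863, θ̇'=-1.081220163+0.013257·-3.686861209=-1.130096882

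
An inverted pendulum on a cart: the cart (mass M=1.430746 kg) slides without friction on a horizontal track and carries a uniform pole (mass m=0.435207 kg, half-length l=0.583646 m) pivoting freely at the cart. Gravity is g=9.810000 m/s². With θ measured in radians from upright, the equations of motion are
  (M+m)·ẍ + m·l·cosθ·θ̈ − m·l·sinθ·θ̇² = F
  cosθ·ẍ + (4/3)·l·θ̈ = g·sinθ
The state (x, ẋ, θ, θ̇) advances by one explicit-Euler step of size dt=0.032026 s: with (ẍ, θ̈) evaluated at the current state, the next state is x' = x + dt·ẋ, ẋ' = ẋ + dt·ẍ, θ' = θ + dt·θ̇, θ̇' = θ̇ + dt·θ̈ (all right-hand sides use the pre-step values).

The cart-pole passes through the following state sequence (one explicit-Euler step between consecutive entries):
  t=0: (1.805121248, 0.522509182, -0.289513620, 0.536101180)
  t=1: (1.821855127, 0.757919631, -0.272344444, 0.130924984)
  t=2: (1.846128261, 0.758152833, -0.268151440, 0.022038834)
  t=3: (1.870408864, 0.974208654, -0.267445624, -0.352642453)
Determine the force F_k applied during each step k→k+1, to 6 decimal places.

F_0 = 10.656901 N
F_1 = -0.817017 N
F_2 = 9.722746 N

step 0→1:
  ẍ = (ẋ'−ẋ)/dt = (0.757919631−0.522509182)/0.032026 = 7.350604
  θ̈ = (θ̇'−θ̇)/dt = (0.130924984−0.536101180)/0.032026 = -12.651477
  sinθ=-0.285486, cosθ=0.958383
  F = (M+m)·ẍ + m·l·cosθ·θ̈ − m·l·sinθ·θ̇² = 13.715882 + -3.079822 − -0.020841 = 10.656901
step 1→2:
  ẍ = (ẋ'−ẋ)/dt = (0.758152833−0.757919631)/0.032026 = 0.007282
  θ̈ = (θ̇'−θ̇)/dt = (0.022038834−0.130924984)/0.032026 = -3.399930
  sinθ=-0.268990, cosθ=0.963143
  F = (M+m)·ẍ + m·l·cosθ·θ̈ − m·l·sinθ·θ̇² = 0.013587 + -0.831775 − -0.001171 = -0.817017
step 2→3:
  ẍ = (ẋ'−ẋ)/dt = (0.974208654−0.758152833)/0.032026 = 6.746263
  θ̈ = (θ̇'−θ̇)/dt = (-0.352642453−0.022038834)/0.032026 = -11.699285
  sinθ=-0.264949, cosθ=0.964262
  F = (M+m)·ẍ + m·l·cosθ·θ̈ − m·l·sinθ·θ̇² = 12.588210 + -2.865497 − -0.000033 = 9.722746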